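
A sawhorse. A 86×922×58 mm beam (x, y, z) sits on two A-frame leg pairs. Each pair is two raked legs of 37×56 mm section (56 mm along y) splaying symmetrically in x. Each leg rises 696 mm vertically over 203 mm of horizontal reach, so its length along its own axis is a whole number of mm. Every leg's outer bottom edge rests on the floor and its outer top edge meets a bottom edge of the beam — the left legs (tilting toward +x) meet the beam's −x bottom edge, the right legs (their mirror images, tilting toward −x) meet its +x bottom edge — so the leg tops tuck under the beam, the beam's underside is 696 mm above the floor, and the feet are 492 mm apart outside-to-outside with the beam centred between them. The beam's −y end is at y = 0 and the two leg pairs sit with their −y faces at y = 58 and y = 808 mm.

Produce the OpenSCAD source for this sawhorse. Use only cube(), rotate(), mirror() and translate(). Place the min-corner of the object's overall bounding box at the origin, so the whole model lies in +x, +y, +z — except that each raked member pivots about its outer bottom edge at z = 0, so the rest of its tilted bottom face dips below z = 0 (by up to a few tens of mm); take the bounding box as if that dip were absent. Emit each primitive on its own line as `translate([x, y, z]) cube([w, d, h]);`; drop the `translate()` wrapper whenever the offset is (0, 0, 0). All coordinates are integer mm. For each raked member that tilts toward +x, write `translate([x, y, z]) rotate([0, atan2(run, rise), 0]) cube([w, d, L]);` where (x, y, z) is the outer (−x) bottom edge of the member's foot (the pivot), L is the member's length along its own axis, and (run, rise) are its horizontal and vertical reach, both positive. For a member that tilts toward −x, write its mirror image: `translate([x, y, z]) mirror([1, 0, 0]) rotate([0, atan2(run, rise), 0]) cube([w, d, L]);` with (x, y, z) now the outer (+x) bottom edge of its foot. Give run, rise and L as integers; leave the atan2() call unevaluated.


// leg length = √(203² + 696²) = 725
// right-leg outer foot x = 2·203 + 86 = 492
// beam min-corner = (203, 0, 696)
translate([203, 0, 696]) cube([86, 922, 58]);
translate([0, 58, 0]) rotate([0, atan2(203, 696), 0]) cube([37, 56, 725]);
translate([492, 58, 0]) mirror([1, 0, 0]) rotate([0, atan2(203, 696), 0]) cube([37, 56, 725]);
translate([0, 808, 0]) rotate([0, atan2(203, 696), 0]) cube([37, 56, 725]);
translate([492, 808, 0]) mirror([1, 0, 0]) rotate([0, atan2(203, 696), 0]) cube([37, 56, 725]);


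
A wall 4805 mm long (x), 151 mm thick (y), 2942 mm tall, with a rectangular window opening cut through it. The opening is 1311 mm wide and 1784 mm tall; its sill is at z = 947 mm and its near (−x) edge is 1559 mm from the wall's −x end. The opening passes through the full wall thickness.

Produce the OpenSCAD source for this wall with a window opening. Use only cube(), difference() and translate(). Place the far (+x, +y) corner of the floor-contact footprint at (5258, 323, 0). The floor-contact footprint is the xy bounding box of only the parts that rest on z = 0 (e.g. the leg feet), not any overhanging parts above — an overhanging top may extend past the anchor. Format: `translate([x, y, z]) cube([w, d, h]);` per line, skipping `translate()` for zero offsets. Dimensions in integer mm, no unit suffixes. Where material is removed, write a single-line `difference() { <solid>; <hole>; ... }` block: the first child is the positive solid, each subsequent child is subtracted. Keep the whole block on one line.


difference() { translate([453, 172, 0]) cube([4805, 151, 2942]); translate([2012, 172, 947]) cube([1311, 151, 1784]); }


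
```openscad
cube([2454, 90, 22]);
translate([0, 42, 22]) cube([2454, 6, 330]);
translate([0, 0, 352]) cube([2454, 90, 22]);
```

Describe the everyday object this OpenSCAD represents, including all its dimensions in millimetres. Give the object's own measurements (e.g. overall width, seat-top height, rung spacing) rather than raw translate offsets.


An I-beam lying along x, 2454 mm long. Overall section height 374 mm. Two flanges 90 mm wide (y) and 22 mm thick, one on the floor and one at the top; a web 6 mm thick runs between them, centred on the flange width.


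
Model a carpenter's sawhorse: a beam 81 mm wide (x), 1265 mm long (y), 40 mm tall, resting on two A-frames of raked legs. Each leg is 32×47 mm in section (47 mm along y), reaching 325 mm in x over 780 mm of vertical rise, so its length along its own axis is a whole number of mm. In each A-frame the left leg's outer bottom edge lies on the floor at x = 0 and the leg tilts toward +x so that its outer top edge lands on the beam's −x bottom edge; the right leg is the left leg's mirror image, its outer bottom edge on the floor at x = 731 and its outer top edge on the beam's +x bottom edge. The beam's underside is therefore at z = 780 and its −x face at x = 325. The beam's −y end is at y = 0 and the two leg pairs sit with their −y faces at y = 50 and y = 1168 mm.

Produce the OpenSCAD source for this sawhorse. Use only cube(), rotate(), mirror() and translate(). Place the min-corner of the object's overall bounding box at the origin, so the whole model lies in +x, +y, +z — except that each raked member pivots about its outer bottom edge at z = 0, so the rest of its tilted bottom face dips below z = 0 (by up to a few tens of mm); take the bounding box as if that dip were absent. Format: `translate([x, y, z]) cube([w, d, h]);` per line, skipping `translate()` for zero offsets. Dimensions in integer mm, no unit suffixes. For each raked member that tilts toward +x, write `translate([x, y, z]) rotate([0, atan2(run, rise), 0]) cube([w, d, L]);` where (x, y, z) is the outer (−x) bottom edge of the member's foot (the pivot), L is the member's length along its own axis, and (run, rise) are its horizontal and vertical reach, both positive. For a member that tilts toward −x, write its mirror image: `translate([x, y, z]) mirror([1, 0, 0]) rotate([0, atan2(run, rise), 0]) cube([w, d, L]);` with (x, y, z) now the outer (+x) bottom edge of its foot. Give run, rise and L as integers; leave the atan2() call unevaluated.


// leg length = √(325² + 780²) = 845
// right-leg outer foot x = 2·325 + 81 = 731
// beam min-corner = (325, 0, 780)
translate([325, 0, 780]) cube([81, 1265, 40]);
translate([0, 50, 0]) rotate([0, atan2(325, 780), 0]) cube([32, 47, 845]);
translate([731, 50, 0]) mirror([1, 0, 0]) rotate([0, atan2(325, 780), 0]) cube([32, 47, 845]);
translate([0, 1168, 0]) rotate([0, atan2(325, 780), 0]) cube([32, 47, 845]);
translate([731, 1168, 0]) mirror([1, 0, 0]) rotate([0, atan2(325, 780), 0]) cube([32, 47, 845]);


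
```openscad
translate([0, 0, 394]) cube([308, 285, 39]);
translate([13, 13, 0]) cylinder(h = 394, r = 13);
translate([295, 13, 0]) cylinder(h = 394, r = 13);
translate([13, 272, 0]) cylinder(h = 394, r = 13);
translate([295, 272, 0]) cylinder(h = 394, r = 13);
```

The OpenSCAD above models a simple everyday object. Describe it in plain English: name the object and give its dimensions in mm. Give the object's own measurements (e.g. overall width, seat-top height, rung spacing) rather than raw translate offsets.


A simple wooden stool: a rectangular seat 308 mm (x) by 285 mm (y), 39 mm thick, top face at z = 433 mm, on four round legs, each 26 mm in diameter. The legs rest on z = 0, each leg's axis is inset half a diameter from the nearest pair of seat edges (so the leg's bounding box is flush with the corner).


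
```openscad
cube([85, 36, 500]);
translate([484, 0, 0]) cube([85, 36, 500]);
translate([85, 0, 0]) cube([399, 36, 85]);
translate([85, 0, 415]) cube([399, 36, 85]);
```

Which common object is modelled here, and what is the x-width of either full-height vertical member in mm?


A picture frame. The border width is 85 mm.

Four thin pieces enclosing a rectangular opening — a picture frame. The two full-height stiles are 500 mm tall; the top rail sits at z = 415 and is 85 mm tall, so the border above the opening is 500 − 415 = 85 mm, matching the stile x-width.


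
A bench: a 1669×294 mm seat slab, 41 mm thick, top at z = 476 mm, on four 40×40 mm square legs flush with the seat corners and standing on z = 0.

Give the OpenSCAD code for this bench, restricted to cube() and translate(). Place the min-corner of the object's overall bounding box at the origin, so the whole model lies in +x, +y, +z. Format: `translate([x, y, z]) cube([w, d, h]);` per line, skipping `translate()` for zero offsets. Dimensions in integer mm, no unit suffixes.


translate([0, 0, 435]) cube([1669, 294, 41]);
cube([40, 40, 435]);
translate([0, 254, 0]) cube([40, 40, 435]);
translate([1629, 0, 0]) cube([40, 40, 435]);
translate([1629, 254, 0]) cube([40, 40, 435]);


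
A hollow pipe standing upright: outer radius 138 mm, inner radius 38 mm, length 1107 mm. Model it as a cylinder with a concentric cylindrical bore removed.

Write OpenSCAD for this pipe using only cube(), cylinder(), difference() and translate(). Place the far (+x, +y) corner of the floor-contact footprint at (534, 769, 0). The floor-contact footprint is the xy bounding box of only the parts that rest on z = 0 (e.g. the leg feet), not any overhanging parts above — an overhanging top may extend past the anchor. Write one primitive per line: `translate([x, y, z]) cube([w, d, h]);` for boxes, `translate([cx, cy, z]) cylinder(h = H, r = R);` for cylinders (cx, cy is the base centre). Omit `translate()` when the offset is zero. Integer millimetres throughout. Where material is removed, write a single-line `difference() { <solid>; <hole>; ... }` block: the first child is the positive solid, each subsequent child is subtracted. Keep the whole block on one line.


difference() { translate([396, 631, 0]) cylinder(h = 1107, r = 138); translate([396, 631, 0]) cylinder(h = 1107, r = 38); }


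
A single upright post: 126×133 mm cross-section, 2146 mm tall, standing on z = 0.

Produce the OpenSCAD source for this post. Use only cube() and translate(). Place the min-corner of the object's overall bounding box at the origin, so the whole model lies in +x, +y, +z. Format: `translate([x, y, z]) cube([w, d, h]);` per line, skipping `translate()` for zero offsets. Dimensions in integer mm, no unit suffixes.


cube([126, 133, 2146]);


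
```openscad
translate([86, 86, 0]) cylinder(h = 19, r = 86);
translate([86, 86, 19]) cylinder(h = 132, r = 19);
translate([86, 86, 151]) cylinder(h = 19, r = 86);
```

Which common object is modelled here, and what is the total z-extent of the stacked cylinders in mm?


A spool. The overall height is 170 mm.

Three coaxial cylinders, large–small–large — a spool. Two 19 mm flanges and a 132 mm core give 19 + 132 + 19 = 170 mm.


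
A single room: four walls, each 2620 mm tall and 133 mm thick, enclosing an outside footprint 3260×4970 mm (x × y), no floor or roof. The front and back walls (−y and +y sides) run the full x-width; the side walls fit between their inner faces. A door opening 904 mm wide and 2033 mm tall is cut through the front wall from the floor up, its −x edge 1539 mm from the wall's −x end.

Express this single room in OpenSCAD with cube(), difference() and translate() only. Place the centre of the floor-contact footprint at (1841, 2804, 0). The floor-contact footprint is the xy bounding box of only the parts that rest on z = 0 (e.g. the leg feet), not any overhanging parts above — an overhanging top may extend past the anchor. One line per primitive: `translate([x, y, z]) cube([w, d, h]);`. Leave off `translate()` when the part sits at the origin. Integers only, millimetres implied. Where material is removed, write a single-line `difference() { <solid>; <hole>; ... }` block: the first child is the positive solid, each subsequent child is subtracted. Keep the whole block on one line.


difference() { translate([211, 319, 0]) cube([3260, 133, 2620]); translate([1750, 319, 0]) cube([904, 133, 2033]); }
translate([211, 5156, 0]) cube([3260, 133, 2620]);
translate([211, 452, 0]) cube([133, 4704, 2620]);
translate([3338, 452, 0]) cube([133, 4704, 2620]);


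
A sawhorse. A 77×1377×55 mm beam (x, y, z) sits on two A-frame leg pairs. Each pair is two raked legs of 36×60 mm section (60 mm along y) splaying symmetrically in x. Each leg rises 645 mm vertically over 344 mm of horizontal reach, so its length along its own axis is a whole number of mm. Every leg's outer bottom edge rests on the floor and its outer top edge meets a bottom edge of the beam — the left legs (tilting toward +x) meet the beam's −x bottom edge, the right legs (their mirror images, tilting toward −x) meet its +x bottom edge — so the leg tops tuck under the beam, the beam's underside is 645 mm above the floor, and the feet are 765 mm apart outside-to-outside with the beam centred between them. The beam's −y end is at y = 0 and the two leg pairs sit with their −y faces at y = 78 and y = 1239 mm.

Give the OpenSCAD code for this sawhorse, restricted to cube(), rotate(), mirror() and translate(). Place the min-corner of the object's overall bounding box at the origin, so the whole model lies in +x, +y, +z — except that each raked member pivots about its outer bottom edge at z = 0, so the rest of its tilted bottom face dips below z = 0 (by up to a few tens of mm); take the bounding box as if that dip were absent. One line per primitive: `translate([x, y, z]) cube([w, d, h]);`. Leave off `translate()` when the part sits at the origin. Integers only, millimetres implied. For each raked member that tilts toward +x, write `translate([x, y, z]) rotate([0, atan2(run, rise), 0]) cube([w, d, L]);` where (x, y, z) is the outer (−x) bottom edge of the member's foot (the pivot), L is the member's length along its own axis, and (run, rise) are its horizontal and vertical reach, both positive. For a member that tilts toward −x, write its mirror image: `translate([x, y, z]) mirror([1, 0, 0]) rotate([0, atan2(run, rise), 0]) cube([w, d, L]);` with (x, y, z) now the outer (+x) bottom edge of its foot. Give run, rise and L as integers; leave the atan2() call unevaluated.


translate([344, 0, 645]) cube([77, 1377, 55]);
translate([0, 78, 0]) rotate([0, atan2(344, 645), 0]) cube([36, 60, 731]);
translate([765, 78, 0]) mirror([1, 0, 0]) rotate([0, atan2(344, 645), 0]) cube([36, 60, 731]);
translate([0, 1239, 0]) rotate([0, atan2(344, 645), 0]) cube([36, 60, 731]);
translate([765, 1239, 0]) mirror([1, 0, 0]) rotate([0, atan2(344, 645), 0]) cube([36, 60, 731]);


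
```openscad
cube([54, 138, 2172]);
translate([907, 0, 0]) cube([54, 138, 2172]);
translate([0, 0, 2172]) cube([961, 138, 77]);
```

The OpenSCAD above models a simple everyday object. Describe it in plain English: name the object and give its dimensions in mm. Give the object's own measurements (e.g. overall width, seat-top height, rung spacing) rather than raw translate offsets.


A door frame. The clear opening is 853 mm wide and 2172 mm high. Two 54 mm wide jambs, 138 mm deep, stand either side of the opening from the floor to the top of the opening. A 77 mm thick head sits across the top of both jambs, spanning the full outside width of the frame.


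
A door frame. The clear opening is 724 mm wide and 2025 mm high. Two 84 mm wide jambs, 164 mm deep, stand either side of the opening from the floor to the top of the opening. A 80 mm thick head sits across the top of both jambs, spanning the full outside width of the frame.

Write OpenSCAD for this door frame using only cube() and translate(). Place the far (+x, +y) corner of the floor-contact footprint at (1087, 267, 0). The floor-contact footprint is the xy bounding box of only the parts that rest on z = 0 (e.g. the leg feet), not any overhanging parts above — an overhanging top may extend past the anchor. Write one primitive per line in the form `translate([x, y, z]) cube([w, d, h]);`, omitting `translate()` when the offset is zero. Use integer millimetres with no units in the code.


translate([195, 103, 0]) cube([84, 164, 2025]);
translate([1003, 103, 0]) cube([84, 164, 2025]);
translate([195, 103, 2025]) cube([892, 164, 80]);


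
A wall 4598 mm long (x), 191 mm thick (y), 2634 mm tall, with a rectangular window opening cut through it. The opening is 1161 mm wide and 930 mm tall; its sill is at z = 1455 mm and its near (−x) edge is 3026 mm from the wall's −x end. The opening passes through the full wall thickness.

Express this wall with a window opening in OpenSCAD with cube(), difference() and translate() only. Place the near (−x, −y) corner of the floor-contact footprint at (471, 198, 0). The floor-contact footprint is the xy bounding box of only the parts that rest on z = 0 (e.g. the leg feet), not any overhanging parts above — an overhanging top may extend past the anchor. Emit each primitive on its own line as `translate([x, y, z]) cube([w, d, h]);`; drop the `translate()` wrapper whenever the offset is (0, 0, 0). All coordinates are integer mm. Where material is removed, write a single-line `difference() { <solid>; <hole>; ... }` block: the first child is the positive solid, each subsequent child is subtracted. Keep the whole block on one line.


difference() { translate([471, 198, 0]) cube([4598, 191, 2634]); translate([3497, 198, 1455]) cube([1161, 191, 930]); }


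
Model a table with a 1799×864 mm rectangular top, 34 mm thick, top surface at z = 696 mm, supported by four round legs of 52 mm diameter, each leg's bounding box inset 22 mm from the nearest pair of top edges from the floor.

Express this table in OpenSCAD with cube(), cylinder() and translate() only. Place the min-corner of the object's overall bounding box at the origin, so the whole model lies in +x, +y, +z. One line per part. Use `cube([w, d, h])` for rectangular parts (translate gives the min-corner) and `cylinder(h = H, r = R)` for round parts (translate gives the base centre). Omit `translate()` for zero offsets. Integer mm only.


// leg_h = 696 - 34 = 662
translate([0, 0, 662]) cube([1799, 864, 34]);
translate([48, 48, 0]) cylinder(h = 662, r = 26);
translate([1751, 48, 0]) cylinder(h = 662, r = 26);
translate([48, 816, 0]) cylinder(h = 662, r = 26);
translate([1751, 816, 0]) cylinder(h = 662, r = 26);


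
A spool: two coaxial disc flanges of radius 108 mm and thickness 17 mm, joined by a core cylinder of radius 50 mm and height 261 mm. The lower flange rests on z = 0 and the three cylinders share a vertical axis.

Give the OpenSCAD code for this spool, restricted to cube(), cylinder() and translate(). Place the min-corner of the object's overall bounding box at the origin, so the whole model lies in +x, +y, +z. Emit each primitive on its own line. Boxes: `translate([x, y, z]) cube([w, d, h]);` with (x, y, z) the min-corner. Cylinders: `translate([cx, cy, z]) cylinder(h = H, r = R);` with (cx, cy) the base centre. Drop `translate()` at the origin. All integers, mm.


translate([108, 108, 0]) cylinder(h = 17, r = 108);
translate([108, 108, 17]) cylinder(h = 261, r = 50);
translate([108, 108, 278]) cylinder(h = 17, r = 108);


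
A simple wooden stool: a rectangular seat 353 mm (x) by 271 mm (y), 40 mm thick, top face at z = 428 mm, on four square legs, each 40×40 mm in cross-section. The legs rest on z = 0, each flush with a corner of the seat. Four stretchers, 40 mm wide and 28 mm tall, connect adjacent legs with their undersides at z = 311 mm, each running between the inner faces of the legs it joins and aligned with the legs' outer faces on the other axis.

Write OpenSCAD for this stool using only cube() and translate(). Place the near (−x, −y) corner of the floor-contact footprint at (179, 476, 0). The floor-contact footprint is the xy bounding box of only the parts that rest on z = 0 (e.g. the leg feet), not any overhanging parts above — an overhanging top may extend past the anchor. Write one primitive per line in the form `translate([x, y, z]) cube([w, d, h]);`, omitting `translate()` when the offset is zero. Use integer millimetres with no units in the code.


translate([179, 476, 388]) cube([353, 271, 40]);
translate([179, 476, 0]) cube([40, 40, 388]);
translate([492, 476, 0]) cube([40, 40, 388]);
translate([179, 707, 0]) cube([40, 40, 388]);
translate([492, 707, 0]) cube([40, 40, 388]);
translate([219, 476, 311]) cube([273, 40, 28]);
translate([219, 707, 311]) cube([273, 40, 28]);
translate([179, 516, 311]) cube([40, 191, 28]);
translate([492, 516, 311]) cube([40, 191, 28]);


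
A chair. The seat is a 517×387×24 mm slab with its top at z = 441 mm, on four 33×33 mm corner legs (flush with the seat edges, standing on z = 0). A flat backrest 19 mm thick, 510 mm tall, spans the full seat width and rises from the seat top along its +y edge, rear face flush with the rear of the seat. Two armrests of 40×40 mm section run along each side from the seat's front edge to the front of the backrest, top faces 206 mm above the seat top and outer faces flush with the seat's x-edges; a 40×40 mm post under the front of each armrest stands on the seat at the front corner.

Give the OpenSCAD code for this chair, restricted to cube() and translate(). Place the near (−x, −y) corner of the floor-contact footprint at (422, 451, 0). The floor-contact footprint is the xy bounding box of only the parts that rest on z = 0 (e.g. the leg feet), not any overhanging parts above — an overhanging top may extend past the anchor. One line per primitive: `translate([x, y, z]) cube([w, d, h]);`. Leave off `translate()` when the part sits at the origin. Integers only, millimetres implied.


translate([422, 451, 417]) cube([517, 387, 24]);
translate([422, 451, 0]) cube([33, 33, 417]);
translate([906, 451, 0]) cube([33, 33, 417]);
translate([422, 805, 0]) cube([33, 33, 417]);
translate([906, 805, 0]) cube([33, 33, 417]);
translate([422, 819, 441]) cube([517, 19, 510]);
translate([422, 451, 607]) cube([40, 368, 40]);
translate([899, 451, 607]) cube([40, 368, 40]);
translate([422, 451, 441]) cube([40, 40, 166]);
translate([899, 451, 441]) cube([40, 40, 166]);


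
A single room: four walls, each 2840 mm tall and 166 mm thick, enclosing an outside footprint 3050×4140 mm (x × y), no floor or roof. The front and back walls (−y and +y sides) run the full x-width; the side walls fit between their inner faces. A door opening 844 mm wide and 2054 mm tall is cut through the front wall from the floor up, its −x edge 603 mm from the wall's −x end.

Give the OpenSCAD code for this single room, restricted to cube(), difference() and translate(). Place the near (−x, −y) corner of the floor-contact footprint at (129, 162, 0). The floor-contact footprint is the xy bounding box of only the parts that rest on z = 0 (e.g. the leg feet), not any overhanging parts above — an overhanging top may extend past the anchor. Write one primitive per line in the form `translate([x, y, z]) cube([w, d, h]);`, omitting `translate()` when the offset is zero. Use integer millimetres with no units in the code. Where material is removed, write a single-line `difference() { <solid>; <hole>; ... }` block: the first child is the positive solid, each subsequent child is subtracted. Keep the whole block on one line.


difference() { translate([129, 162, 0]) cube([3050, 166, 2840]); translate([732, 162, 0]) cube([844, 166, 2054]); }
translate([129, 4136, 0]) cube([3050, 166, 2840]);
translate([129, 328, 0]) cube([166, 3808, 2840]);
translate([3013, 328, 0]) cube([166, 3808, 2840]);


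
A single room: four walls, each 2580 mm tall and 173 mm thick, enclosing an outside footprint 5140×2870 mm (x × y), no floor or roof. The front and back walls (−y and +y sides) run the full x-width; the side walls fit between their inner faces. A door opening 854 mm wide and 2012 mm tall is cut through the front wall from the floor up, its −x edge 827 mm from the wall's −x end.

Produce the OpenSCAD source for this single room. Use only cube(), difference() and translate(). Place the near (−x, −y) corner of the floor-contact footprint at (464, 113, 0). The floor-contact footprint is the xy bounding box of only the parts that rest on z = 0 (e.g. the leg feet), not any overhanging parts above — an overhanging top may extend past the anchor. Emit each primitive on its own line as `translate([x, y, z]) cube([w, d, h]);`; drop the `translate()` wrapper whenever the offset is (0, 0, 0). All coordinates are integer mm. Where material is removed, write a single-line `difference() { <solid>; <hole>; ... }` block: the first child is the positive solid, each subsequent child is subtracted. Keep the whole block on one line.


difference() { translate([464, 113, 0]) cube([5140, 173, 2580]); translate([1291, 113, 0]) cube([854, 173, 2012]); }
translate([464, 2810, 0]) cube([5140, 173, 2580]);
translate([464, 286, 0]) cube([173, 2524, 2580]);
translate([5431, 286, 0]) cube([173, 2524, 2580]);


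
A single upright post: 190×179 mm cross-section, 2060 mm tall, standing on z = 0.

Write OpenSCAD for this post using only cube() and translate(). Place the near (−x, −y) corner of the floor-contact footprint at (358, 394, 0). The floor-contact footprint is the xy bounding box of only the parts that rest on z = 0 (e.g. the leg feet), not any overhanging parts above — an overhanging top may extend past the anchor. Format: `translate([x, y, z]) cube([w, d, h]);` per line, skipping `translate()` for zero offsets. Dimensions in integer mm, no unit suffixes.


translate([358, 394, 0]) cube([190, 179, 2060]);


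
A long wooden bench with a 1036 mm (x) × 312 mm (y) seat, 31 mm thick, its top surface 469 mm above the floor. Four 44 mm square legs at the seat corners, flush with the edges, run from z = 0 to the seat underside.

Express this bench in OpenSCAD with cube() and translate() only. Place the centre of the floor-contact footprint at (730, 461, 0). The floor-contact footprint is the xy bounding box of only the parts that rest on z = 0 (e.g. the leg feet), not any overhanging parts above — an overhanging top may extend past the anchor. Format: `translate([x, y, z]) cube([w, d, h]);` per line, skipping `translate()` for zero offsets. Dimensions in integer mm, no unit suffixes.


translate([212, 305, 438]) cube([1036, 312, 31]);
translate([212, 305, 0]) cube([44, 44, 438]);
translate([212, 573, 0]) cube([44, 44, 438]);
translate([1204, 305, 0]) cube([44, 44, 438]);
translate([1204, 573, 0]) cube([44, 44, 438]);


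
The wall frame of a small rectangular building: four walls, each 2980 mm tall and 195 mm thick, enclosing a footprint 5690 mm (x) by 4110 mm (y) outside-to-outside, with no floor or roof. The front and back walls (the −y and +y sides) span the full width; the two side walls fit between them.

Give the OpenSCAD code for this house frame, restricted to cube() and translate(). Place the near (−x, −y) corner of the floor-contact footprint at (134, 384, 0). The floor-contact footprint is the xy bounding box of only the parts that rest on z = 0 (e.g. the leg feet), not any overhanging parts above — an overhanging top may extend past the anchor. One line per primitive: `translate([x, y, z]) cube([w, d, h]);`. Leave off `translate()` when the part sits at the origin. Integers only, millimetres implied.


translate([134, 384, 0]) cube([5690, 195, 2980]);
translate([134, 4299, 0]) cube([5690, 195, 2980]);
translate([134, 579, 0]) cube([195, 3720, 2980]);
translate([5629, 579, 0]) cube([195, 3720, 2980]);


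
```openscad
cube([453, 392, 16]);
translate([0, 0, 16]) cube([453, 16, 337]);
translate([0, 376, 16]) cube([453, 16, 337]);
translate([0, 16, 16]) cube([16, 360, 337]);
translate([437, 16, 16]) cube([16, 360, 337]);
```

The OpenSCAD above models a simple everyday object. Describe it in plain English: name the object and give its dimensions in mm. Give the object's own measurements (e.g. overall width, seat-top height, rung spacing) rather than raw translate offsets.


An open-topped rectangular box: outside dimensions 453×392×353 mm, with a uniform wall and base thickness of 16 mm. The base is a full 453×392 slab on the floor; four walls sit on top of the base. The front and back walls (the −y and +y sides) span the full width; the two side walls fit between them.


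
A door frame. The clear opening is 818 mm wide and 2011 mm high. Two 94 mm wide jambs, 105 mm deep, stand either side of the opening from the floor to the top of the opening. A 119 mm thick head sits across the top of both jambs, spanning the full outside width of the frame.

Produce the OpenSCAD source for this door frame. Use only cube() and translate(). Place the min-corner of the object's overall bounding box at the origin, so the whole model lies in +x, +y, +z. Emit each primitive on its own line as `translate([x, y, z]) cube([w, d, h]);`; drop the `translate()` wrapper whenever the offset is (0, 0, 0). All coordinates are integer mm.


cube([94, 105, 2011]);
translate([912, 0, 0]) cube([94, 105, 2011]);
translate([0, 0, 2011]) cube([1006, 105, 119]);


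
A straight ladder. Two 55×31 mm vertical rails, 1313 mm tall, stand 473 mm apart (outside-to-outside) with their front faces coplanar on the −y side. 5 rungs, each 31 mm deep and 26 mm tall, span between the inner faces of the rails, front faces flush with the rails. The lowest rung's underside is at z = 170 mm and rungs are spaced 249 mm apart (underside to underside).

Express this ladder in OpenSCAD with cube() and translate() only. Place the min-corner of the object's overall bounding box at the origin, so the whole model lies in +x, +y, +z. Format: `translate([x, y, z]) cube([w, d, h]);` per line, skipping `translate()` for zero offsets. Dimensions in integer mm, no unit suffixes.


// rung span = 473 - 2*55 = 363
// rung[k] z = 170 + k*249
cube([55, 31, 1313]);
translate([418, 0, 0]) cube([55, 31, 1313]);
translate([55, 0, 170]) cube([363, 31, 26]);
translate([55, 0, 419]) cube([363, 31, 26]);
translate([55, 0, 668]) cube([363, 31, 26]);
translate([55, 0, 917]) cube([363, 31, 26]);
translate([55, 0, 1166]) cube([363, 31, 26]);


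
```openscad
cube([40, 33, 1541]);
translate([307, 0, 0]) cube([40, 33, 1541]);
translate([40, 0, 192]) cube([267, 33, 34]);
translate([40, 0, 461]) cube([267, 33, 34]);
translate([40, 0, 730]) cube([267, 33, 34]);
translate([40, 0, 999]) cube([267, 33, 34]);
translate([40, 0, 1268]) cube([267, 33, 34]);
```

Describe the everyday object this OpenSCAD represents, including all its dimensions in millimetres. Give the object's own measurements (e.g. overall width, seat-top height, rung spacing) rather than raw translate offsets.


A straight ladder. Two 40×33 mm vertical rails, 1541 mm tall, stand 347 mm apart (outside-to-outside) with their front faces coplanar on the −y side. 5 rungs, each 33 mm deep and 34 mm tall, span between the inner faces of the rails, front faces flush with the rails. The lowest rung's underside is at z = 192 mm and rungs are spaced 269 mm apart (underside to underside).


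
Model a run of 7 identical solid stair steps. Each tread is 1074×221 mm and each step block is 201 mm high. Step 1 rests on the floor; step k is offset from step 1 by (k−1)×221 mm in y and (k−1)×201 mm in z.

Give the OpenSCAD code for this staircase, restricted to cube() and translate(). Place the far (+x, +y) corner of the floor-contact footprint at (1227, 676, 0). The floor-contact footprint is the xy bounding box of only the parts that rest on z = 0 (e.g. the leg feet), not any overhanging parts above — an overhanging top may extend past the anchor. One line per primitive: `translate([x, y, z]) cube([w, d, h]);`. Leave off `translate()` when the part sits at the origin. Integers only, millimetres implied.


translate([153, 455, 0]) cube([1074, 221, 201]);
translate([153, 676, 201]) cube([1074, 221, 201]);
translate([153, 897, 402]) cube([1074, 221, 201]);
translate([153, 1118, 603]) cube([1074, 221, 201]);
translate([153, 1339, 804]) cube([1074, 221, 201]);
translate([153, 1560, 1005]) cube([1074, 221, 201]);
translate([153, 1781, 1206]) cube([1074, 221, 201]);


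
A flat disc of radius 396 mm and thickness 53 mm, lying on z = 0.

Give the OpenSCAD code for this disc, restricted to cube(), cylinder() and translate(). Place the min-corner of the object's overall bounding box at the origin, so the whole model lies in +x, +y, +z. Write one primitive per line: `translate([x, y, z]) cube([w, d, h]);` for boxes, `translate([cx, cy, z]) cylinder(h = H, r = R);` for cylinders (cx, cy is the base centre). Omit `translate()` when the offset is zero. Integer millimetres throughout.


translate([396, 396, 0]) cylinder(h = 53, r = 396);


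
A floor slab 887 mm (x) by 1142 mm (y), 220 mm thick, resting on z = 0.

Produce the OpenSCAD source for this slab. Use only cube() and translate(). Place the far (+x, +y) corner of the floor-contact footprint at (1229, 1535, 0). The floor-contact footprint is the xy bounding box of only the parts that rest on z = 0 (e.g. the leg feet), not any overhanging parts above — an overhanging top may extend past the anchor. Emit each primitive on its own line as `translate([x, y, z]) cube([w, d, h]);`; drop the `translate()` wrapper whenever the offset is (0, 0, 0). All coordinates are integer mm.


translate([342, 393, 0]) cube([887, 1142, 220]);


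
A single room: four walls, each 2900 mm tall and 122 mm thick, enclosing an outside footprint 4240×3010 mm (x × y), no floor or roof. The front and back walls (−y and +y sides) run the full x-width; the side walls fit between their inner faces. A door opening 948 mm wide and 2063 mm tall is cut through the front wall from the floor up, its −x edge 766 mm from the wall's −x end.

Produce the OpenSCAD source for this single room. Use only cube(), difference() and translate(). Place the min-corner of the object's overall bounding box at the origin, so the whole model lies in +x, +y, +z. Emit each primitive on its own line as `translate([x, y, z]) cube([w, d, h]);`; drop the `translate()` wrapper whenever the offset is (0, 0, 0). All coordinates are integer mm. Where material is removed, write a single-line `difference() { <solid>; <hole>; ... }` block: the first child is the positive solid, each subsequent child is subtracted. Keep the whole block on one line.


difference() { cube([4240, 122, 2900]); translate([766, 0, 0]) cube([948, 122, 2063]); }
translate([0, 2888, 0]) cube([4240, 122, 2900]);
translate([0, 122, 0]) cube([122, 2766, 2900]);
translate([4118, 122, 0]) cube([122, 2766, 2900]);


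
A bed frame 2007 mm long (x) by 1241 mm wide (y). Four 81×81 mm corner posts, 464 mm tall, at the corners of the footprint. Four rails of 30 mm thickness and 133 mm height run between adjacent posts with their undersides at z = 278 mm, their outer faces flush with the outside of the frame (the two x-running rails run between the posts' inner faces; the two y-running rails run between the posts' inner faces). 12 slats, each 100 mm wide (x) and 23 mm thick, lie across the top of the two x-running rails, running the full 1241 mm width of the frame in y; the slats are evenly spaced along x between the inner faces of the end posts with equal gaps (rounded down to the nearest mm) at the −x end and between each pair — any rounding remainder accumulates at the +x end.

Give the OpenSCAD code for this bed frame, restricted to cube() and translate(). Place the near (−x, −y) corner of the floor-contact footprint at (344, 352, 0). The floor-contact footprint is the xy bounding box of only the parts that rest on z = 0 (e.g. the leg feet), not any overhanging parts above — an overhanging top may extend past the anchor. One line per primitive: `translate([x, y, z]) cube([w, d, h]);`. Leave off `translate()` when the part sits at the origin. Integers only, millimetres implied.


translate([344, 352, 0]) cube([81, 81, 464]);
translate([344, 1512, 0]) cube([81, 81, 464]);
translate([2270, 352, 0]) cube([81, 81, 464]);
translate([2270, 1512, 0]) cube([81, 81, 464]);
translate([425, 352, 278]) cube([1845, 30, 133]);
translate([425, 1563, 278]) cube([1845, 30, 133]);
translate([344, 433, 278]) cube([30, 1079, 133]);
translate([2321, 433, 278]) cube([30, 1079, 133]);
translate([474, 352, 411]) cube([100, 1241, 23]);
translate([623, 352, 411]) cube([100, 1241, 23]);
translate([772, 352, 411]) cube([100, 1241, 23]);
translate([921, 352, 411]) cube([100, 1241, 23]);
translate([1070, 352, 411]) cube([100, 1241, 23]);
translate([1219, 352, 411]) cube([100, 1241, 23]);
translate([1368, 352, 411]) cube([100, 1241, 23]);
translate([1517, 352, 411]) cube([100, 1241, 23]);
translate([1666, 352, 411]) cube([100, 1241, 23]);
translate([1815, 352, 411]) cube([100, 1241, 23]);
translate([1964, 352, 411]) cube([100, 1241, 23]);
translate([2113, 352, 411]) cube([100, 1241, 23]);


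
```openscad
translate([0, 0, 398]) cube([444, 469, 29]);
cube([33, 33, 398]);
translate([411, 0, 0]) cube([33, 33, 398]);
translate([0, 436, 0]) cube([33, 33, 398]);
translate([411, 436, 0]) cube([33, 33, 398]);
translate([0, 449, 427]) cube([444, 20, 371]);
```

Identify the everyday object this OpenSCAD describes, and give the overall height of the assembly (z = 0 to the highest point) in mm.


A chair. The overall height is 798 mm.

A slab on four corner posts with a tall panel at the back — a chair. The seat slab sits at z = 398 with thickness 29, and the 371 mm backrest starts at the seat top, so the overall height is 398 + 29 + 371 = 798 mm.


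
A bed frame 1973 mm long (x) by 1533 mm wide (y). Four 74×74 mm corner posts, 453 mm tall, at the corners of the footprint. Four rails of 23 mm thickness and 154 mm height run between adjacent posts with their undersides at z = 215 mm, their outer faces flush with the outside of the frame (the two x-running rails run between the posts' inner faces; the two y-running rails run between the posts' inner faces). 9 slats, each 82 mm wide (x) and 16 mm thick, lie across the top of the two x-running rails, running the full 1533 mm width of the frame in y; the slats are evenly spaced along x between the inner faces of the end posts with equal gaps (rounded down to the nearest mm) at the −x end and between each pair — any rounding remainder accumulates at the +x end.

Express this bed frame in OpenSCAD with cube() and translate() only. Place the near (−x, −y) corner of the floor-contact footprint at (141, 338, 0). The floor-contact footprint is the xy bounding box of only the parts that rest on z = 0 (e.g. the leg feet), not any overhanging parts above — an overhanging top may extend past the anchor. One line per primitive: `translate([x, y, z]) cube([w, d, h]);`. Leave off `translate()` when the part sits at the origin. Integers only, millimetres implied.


translate([141, 338, 0]) cube([74, 74, 453]);
translate([141, 1797, 0]) cube([74, 74, 453]);
translate([2040, 338, 0]) cube([74, 74, 453]);
translate([2040, 1797, 0]) cube([74, 74, 453]);
translate([215, 338, 215]) cube([1825, 23, 154]);
translate([215, 1848, 215]) cube([1825, 23, 154]);
translate([141, 412, 215]) cube([23, 1385, 154]);
translate([2091, 412, 215]) cube([23, 1385, 154]);
translate([323, 338, 369]) cube([82, 1533, 16]);
translate([513, 338, 369]) cube([82, 1533, 16]);
translate([703, 338, 369]) cube([82, 1533, 16]);
translate([893, 338, 369]) cube([82, 1533, 16]);
translate([1083, 338, 369]) cube([82, 1533, 16]);
translate([1273, 338, 369]) cube([82, 1533, 16]);
translate([1463, 338, 369]) cube([82, 1533, 16]);
translate([1653, 338, 369]) cube([82, 1533, 16]);
translate([1843, 338, 369]) cube([82, 1533, 16]);


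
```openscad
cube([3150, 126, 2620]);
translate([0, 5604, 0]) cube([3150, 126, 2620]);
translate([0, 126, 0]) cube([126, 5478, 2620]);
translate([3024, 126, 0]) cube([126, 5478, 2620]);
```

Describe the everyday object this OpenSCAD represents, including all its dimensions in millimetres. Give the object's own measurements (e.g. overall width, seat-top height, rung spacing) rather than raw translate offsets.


The wall frame of a small rectangular building: four walls, each 2620 mm tall and 126 mm thick, enclosing a footprint 3150 mm (x) by 5730 mm (y) outside-to-outside, with no floor or roof. The front and back walls (the −y and +y sides) span the full width; the two side walls fit between them.


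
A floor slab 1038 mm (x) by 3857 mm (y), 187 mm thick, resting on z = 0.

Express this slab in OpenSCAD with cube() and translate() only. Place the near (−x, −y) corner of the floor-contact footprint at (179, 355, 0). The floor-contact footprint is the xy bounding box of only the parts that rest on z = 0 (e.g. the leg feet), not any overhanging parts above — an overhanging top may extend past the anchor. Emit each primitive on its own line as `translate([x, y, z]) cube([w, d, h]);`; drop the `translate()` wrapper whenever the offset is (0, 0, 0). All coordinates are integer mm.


translate([179, 355, 0]) cube([1038, 3857, 187]);
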